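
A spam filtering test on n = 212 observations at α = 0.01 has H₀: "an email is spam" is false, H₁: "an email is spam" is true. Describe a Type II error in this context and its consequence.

Type II error: failing to reject H₀ when it is false — concluding that an email is spam is not supported when in fact it is. Consequence: a spam email lands in the inbox.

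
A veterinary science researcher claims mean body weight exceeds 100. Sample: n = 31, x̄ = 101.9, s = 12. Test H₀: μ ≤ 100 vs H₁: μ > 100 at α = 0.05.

t = (101.9 - 100)/(12/√31) = 0.882, df = 30. Critical t = 1.697. Fail to reject H₀.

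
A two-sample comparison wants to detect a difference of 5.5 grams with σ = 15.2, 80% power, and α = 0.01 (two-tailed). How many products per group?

n per group = 2(z_α/2 + z_β)²σ²/d² = 2×(2.576 + 0.84)²×15.2²/5.5² = 178.2 → n = 179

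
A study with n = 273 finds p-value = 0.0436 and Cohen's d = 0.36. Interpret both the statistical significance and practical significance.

Statistically significant (p = 0.0436 < 0.05). Cohen's d = 0.36 indicates a small effect size. Both statistical and practical significance should be considered.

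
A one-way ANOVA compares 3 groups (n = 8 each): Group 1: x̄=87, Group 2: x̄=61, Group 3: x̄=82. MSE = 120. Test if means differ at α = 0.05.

Grand mean = 76.67. SS_between = 3045.33, MS_between = 1522.67. F = 12.689, F_crit ≈ 3.467. Reject H₀.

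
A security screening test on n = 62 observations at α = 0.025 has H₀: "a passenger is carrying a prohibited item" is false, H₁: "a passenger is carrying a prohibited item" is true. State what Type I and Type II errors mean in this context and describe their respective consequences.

Type I (false positive): concluding that a passenger is carrying a prohibited item when it is not — detaining an innocent passenger — delay and inconvenience. Type II (false negative): failing to conclude that a passenger is carrying a prohibited item when it is — letting a prohibited item through — security breach. Which is costlier depends on domain priorities and is a judgement call rather than a statistical fact.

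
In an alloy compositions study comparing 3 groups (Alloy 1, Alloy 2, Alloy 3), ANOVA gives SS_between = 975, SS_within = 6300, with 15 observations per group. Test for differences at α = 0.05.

df_between = 2, df_within = 42. F = MS_between/MS_within = 487.5/150.0 = 3.25. F_crit ≈ 3.22. Reject H₀. At least one mean differs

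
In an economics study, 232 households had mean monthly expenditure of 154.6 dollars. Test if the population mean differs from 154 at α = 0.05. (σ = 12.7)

z = (x̄ - μ₀)/(σ/√n) = (154.6 - 154)/(12.7/√232) = 0.72. Critical value: ±1.96. Since |0.72| ≤ 1.96, Fail to reject H₀.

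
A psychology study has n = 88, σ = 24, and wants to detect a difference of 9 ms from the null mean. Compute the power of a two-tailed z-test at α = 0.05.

SE = σ/√n = 24/√88 = 2.558. Non-centrality λ = d/SE = 9/2.558 = 3.518. Power ≈ Φ(λ - z_{α/2}) = Φ(3.518 - 1.96) = Φ(1.558) = 0.94.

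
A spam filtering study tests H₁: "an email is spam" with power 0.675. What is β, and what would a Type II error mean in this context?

β = 1 - power = 1 - 0.675 = 0.325. A Type II error is failing to reject H₀ when H₀ is false (false negative) — here, failing to conclude that an email is spam when in fact it is true. Consequence: a spam email lands in the inbox.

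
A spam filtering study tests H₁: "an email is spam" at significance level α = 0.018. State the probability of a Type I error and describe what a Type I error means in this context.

P(Type I error) = α = 0.018. A Type I error is rejecting H₀ when H₀ is actually true (false positive) — here, concluding that an email is spam when in fact this is not the case. Consequence: a legitimate email is sent to the spam folder and the user misses it.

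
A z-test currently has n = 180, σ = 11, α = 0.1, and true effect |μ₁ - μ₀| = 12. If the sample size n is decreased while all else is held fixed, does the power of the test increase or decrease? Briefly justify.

Power decreases: a smaller n inflates the standard error σ/√n, pulling the sampling distribution under H₁ back toward the critical value.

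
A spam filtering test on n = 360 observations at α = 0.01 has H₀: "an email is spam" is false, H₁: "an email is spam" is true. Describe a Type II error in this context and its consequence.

Type II error: failing to reject H₀ when it is false — concluding that an email is spam is not supported when in fact it is. Consequence: a spam email lands in the inbox.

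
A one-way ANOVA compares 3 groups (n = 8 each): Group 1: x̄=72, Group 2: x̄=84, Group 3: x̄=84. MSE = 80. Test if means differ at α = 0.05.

Grand mean = 80.0. SS_between = 768.0, MS_between = 384.0. F = 4.8, F_crit ≈ 3.467. Reject H₀.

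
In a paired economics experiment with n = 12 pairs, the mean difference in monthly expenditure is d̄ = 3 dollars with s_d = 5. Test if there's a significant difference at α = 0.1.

t = d̄/(s_d/√n) = 3/(5/√12) = 2.078. df = 11, critical t = ±1.796. Reject H₀.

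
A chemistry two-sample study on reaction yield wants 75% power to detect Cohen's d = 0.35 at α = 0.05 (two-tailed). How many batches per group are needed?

z_{α/2} = 1.96, z_β = Φ⁻¹(0.75) = 0.674. For small effect (d = 0.35): n per group = 2(z_{α/2} + z_β)²/d² = 2(1.96 + 0.674)²/0.35² = 113.3 → 114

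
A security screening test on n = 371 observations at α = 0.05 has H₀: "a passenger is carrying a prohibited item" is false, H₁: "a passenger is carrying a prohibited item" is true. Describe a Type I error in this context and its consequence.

Type I error: rejecting H₀ when it is true — concluding that a passenger is carrying a prohibited item when in fact it is not. Consequence: detaining an innocent passenger — delay and inconvenience.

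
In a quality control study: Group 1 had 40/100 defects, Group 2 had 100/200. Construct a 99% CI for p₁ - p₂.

p̂₁ = 0.4, p̂₂ = 0.5. Difference = -0.1. CI = (-0.256, 0.056)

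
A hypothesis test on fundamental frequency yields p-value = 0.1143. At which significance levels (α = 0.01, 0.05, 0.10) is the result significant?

p = 0.1143. Not significant at any of the given levels.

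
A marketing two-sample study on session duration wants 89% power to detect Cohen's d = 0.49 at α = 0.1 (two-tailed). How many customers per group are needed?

z_{α/2} = 1.645, z_β = Φ⁻¹(0.89) = 1.227. For small effect (d = 0.49): n per group = 2(z_{α/2} + z_β)²/d² = 2(1.645 + 1.227)²/0.49² = 68.7 → 69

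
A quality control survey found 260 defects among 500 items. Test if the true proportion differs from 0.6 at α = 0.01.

p̂ = 0.52, p₀ = 0.6. z = (p̂ - p₀)/√(p₀(1-p₀)/n) = -3.651. Critical: ±2.576. Reject H₀.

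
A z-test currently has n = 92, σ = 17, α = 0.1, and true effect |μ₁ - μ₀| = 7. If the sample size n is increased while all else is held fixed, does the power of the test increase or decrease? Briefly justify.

Power increases: a larger n shrinks the standard error σ/√n, moving the sampling distribution under H₁ further from the critical value.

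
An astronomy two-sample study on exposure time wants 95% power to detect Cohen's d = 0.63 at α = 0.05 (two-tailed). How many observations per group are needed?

z_{α/2} = 1.96, z_β = Φ⁻¹(0.95) = 1.645. For medium effect (d = 0.63): n per group = 2(z_{α/2} + z_β)²/d² = 2(1.96 + 1.645)²/0.63² = 65.5 → 66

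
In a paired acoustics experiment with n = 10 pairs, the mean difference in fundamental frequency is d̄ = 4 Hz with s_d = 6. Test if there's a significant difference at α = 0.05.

t = d̄/(s_d/√n) = 4/(6/√10) = 2.108. df = 9, critical t = ±2.262. Fail to reject H₀.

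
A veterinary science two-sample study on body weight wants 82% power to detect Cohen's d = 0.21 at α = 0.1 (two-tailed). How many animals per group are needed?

z_{α/2} = 1.645, z_β = Φ⁻¹(0.82) = 0.915. For small effect (d = 0.21): n per group = 2(z_{α/2} + z_β)²/d² = 2(1.645 + 0.915)²/0.21² = 297.2 → 298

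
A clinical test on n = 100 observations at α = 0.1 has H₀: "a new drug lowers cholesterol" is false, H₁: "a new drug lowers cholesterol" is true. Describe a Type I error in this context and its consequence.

Type I error: rejecting H₀ when it is true — concluding that a new drug lowers cholesterol when in fact it is not. Consequence: approving an ineffective drug — patients take a useless medication and may skip effective alternatives.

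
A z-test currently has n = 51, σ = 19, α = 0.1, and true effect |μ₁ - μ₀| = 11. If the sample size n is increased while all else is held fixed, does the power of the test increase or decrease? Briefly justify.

Power increases: a larger n shrinks the standard error σ/√n, moving the sampling distribution under H₁ further from the critical value.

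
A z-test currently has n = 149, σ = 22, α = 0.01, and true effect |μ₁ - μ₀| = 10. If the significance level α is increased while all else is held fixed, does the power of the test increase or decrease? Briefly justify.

Power increases: a larger α lowers the critical value, so more of the H₁ sampling distribution falls in the rejection region.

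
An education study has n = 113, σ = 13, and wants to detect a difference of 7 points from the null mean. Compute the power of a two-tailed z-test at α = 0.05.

SE = σ/√n = 13/√113 = 1.223. Non-centrality λ = d/SE = 7/1.223 = 5.724. Power ≈ Φ(λ - z_{α/2}) = Φ(5.724 - 1.96) = Φ(3.764) = 1.0.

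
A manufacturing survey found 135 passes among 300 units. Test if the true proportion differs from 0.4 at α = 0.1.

p̂ = 0.45, p₀ = 0.4. z = (p̂ - p₀)/√(p₀(1-p₀)/n) = 1.768. Critical: ±1.645. Reject H₀.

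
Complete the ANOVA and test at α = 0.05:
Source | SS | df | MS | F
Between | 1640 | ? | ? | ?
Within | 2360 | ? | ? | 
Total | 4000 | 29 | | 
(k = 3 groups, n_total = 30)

df_between = 2, df_within = 27. MS_between = 820.0, MS_within = 87.41. F = 9.381, F_crit ≈ 3.354. Reject H₀.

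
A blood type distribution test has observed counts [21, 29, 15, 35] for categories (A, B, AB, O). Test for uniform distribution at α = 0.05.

Expected = 25 each. χ² = Σ(O-E)²/E = 9.28. df = 3, critical value = 7.815. Reject H₀.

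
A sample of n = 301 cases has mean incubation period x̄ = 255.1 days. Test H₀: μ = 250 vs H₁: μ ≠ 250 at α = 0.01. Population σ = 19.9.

z = (x̄ - μ₀)/(σ/√n) = (255.1 - 250)/(19.9/√301) = 4.446. Critical value: ±2.576. Since |4.446| > 2.576, Reject H₀.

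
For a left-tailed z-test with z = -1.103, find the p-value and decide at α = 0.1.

p = P(Z < -1.103) = Φ(-1.103) ≈ 0.135. Since p ≥ 0.1, fail to reject H₀ (not significant) at α = 0.1.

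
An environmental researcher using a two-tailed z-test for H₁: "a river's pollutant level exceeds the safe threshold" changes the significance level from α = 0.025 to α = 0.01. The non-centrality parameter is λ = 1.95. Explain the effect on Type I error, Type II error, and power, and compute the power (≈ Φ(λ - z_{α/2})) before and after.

Decreasing α from 0.025 to 0.01:
• Type I error rate decreases (α is the Type I rate by definition).
• Critical value moves from z_{α/2} = 2.241 to 2.576, so power = Φ(λ - z_{α/2}) goes from Φ(1.95 - 2.241) = 0.386 to Φ(1.95 - 2.576) = 0.266.
• Type II error rate β = 1 - power therefore increases (0.614 → 0.734).
Appropriate when false positives are costly — here, shutting down a compliant factory unnecessarily.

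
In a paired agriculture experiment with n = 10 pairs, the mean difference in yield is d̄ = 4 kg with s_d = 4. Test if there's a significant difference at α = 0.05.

t = d̄/(s_d/√n) = 4/(4/√10) = 3.162. df = 9, critical t = ±2.262. Reject H₀.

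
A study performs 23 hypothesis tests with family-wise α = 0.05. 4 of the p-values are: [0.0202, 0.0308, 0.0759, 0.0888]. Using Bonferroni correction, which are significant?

Bonferroni α = 0.05/23 = 0.00217. None of the given p-values are significant.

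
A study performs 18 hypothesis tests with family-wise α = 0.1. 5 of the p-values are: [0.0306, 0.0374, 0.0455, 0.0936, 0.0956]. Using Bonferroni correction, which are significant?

Bonferroni α = 0.1/18 = 0.00556. None of the given p-values are significant.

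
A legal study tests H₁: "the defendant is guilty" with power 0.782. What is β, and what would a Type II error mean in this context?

β = 1 - power = 1 - 0.782 = 0.218. A Type II error is failing to reject H₀ when H₀ is false (false negative) — here, failing to conclude that the defendant is guilty when in fact it is true. Consequence: acquitting a guilty person.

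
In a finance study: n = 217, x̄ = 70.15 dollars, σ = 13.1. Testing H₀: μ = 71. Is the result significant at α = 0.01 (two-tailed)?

z = (70.15 - 71)/(13.1/√217) = -0.956. Since |z| ≤ 2.576, not significant at α = 0.01.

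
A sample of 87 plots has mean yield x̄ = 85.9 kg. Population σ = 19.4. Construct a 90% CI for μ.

CI = x̄ ± z*(σ/√n) = 85.9 ± 1.645(19.4/√87) = 85.9 ± 3.42 = (82.48, 89.32)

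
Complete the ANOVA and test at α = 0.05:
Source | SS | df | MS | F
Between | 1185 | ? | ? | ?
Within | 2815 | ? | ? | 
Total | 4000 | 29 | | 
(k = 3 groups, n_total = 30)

df_between = 2, df_within = 27. MS_between = 592.5, MS_within = 104.26. F = 5.683, F_crit ≈ 3.354. Reject H₀.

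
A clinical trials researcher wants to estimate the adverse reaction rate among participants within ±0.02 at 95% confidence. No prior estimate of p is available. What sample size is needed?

Conservative approach: use p = 0.5 (maximizes p(1-p) = 0.25). n = z²(0.25)/E² = 1.96²×0.25/0.02² = 2401.0 → n = 2401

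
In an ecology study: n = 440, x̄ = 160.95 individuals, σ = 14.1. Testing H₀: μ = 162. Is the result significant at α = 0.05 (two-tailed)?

z = (160.95 - 162)/(14.1/√440) = -1.562. Since |z| ≤ 1.96, not significant at α = 0.05.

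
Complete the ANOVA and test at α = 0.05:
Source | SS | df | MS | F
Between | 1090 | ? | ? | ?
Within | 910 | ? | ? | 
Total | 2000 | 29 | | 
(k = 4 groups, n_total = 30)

df_between = 3, df_within = 26. MS_between = 363.33, MS_within = 35.0. F = 10.381, F_crit ≈ 2.975. Reject H₀.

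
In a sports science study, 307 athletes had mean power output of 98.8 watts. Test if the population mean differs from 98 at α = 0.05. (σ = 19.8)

z = (x̄ - μ₀)/(σ/√n) = (98.8 - 98)/(19.8/√307) = 0.708. Critical value: ±1.96. Since |0.708| ≤ 1.96, Fail to reject H₀.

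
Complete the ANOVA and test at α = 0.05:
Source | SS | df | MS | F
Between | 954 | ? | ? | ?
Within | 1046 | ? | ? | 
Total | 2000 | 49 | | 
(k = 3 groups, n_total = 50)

df_between = 2, df_within = 47. MS_between = 477.0, MS_within = 22.26. F = 21.433, F_crit ≈ 3.195. Reject H₀.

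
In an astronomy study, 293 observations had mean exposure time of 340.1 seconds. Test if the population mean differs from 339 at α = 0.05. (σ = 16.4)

z = (x̄ - μ₀)/(σ/√n) = (340.1 - 339)/(16.4/√293) = 1.148. Critical value: ±1.96. Since |1.148| ≤ 1.96, Fail to reject H₀.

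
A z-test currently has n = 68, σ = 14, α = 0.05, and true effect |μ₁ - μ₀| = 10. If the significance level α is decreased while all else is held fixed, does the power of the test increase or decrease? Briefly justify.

Power decreases: a smaller α raises the critical value, so less of the H₁ sampling distribution falls in the rejection region.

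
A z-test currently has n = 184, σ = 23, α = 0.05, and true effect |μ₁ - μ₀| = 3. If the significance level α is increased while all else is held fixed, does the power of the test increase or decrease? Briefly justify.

Power increases: a larger α lowers the critical value, so more of the H₁ sampling distribution falls in the rejection region.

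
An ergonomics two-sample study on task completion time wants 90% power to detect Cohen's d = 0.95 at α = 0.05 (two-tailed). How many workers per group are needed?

z_{α/2} = 1.96, z_β = Φ⁻¹(0.9) = 1.282. For large effect (d = 0.95): n per group = 2(z_{α/2} + z_β)²/d² = 2(1.96 + 1.282)²/0.95² = 23.3 → 24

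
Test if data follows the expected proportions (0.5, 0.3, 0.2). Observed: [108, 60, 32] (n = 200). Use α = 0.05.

Expected: [100.0, 60.0, 40.0]. χ² = 2.24. df = 2, critical = 5.991. Fail to reject H₀.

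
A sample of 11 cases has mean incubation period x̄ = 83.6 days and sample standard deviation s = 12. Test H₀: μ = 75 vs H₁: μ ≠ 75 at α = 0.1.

t = (x̄ - μ₀)/(s/√n) = (83.6 - 75)/(12/√11) = 2.377. df = 10, critical t = ±1.812. Reject H₀.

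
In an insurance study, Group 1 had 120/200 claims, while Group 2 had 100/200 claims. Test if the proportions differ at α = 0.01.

p̂₁ = 0.6, p̂₂ = 0.5, pooled p̂ = 0.55. z = 2.01. Critical: ±2.576. Fail to reject H₀.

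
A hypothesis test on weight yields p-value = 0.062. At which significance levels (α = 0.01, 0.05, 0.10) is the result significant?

p = 0.062. Significant at: α = 0.1.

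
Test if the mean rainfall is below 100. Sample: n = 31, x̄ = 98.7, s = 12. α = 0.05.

t = (98.7 - 100)/(12/√31) = -0.603, df = 30. Critical t = -1.697. Fail to reject H₀.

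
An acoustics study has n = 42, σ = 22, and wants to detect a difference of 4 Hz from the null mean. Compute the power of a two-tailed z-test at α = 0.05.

SE = σ/√n = 22/√42 = 3.395. Non-centrality λ = d/SE = 4/3.395 = 1.178. Power ≈ Φ(λ - z_{α/2}) = Φ(1.178 - 1.96) = Φ(-0.782) = 0.217.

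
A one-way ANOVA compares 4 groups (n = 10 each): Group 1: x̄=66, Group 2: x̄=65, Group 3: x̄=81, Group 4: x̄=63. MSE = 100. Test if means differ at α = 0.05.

Grand mean = 68.75. SS_between = 2047.5, MS_between = 682.5. F = 6.825, F_crit ≈ 2.866. Reject H₀.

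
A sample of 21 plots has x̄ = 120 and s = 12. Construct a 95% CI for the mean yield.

CI = x̄ ± t*(s/√n) = 120 ± 2.086(12/√21) = (114.54, 125.46)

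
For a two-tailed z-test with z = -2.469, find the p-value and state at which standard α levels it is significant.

p = 2·P(Z > |-2.469|) = 2·(1 - Φ(2.469)) ≈ 0.0135. Significant at α = 0.1; Significant at α = 0.05.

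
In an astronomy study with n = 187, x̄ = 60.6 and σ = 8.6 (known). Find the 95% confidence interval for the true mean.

CI = x̄ ± z*(σ/√n) = 60.6 ± 1.96(8.6/√187) = 60.6 ± 1.23 = (59.37, 61.83)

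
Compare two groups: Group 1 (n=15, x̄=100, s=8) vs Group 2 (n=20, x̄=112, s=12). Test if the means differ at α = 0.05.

Pooled sp = 10.49. t = -3.349, df = 33. Critical t = ±2.035. Reject H₀.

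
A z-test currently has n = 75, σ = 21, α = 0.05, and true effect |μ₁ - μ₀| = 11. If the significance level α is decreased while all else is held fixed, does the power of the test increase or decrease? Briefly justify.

Power decreases: a smaller α raises the critical value, so less of the H₁ sampling distribution falls in the rejection region.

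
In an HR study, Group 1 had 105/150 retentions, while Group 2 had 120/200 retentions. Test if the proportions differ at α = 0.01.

p̂₁ = 0.7, p̂₂ = 0.6, pooled p̂ = 0.643. z = 1.932. Critical: ±2.576. Fail to reject H₀.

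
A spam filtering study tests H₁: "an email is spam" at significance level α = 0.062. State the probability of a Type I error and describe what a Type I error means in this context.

P(Type I error) = α = 0.062. A Type I error is rejecting H₀ when H₀ is actually true (false positive) — here, concluding that an email is spam when in fact this is not the case. Consequence: a legitimate email is sent to the spam folder and the user misses it.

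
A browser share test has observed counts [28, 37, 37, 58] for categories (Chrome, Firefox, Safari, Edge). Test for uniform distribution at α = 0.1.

Expected = 40 each. χ² = Σ(O-E)²/E = 12.15. df = 3, critical value = 6.251. Reject H₀.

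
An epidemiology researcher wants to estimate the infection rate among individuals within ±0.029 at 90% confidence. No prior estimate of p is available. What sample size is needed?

Conservative approach: use p = 0.5 (maximizes p(1-p) = 0.25). n = z²(0.25)/E² = 1.645²×0.25/0.029² = 804.4 → n = 805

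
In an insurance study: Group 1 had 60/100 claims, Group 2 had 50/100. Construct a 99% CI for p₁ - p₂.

p̂₁ = 0.6, p̂₂ = 0.5. Difference = 0.1. CI = (-0.08, 0.28)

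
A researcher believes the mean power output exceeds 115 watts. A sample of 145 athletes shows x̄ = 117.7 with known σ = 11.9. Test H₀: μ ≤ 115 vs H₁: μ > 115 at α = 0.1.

z = 2.732. Critical value: 1.28. Reject H₀.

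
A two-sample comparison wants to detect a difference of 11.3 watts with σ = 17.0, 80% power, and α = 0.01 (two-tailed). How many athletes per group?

n per group = 2(z_α/2 + z_β)²σ²/d² = 2×(2.576 + 0.84)²×17.0²/11.3² = 52.8 → n = 53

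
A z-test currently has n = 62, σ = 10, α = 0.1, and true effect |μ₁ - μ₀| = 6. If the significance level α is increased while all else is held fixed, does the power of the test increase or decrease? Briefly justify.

Power increases: a larger α lowers the critical value, so more of the H₁ sampling distribution falls in the rejection region.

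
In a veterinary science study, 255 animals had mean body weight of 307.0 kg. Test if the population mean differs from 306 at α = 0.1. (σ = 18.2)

z = (x̄ - μ₀)/(σ/√n) = (307.0 - 306)/(18.2/√255) = 0.877. Critical value: ±1.645. Since |0.877| ≤ 1.645, Fail to reject H₀.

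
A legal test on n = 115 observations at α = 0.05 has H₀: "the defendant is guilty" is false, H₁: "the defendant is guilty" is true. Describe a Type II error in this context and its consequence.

Type II error: failing to reject H₀ when it is false — concluding that the defendant is guilty is not supported when in fact it is. Consequence: acquitting a guilty person.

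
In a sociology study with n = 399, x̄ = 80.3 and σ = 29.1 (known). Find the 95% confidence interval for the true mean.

CI = x̄ ± z*(σ/√n) = 80.3 ± 1.96(29.1/√399) = 80.3 ± 2.86 = (77.44, 83.16)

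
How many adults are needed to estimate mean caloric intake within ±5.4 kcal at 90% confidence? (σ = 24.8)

n = (z*σ/E)² = (1.645×24.8/5.4)² = 57.1 → n = 58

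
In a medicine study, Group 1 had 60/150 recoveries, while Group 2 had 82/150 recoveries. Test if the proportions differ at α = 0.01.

p̂₁ = 0.4, p̂₂ = 0.547, pooled p̂ = 0.473. z = -2.544. Critical: ±2.576. Fail to reject H₀.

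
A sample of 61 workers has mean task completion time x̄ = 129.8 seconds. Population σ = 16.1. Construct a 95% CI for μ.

CI = x̄ ± z*(σ/√n) = 129.8 ± 1.96(16.1/√61) = 129.8 ± 4.04 = (125.76, 133.84)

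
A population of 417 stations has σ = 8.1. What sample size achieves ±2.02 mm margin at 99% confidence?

Without FPC: n₀ = (2.576×8.1/2.02)² = 106.699. With FPC: n = n₀N/(n₀+N-1) = 85.1 → n = 86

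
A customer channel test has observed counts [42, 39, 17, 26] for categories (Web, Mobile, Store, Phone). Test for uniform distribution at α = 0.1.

Expected = 31 each. χ² = Σ(O-E)²/E = 13.097. df = 3, critical value = 6.251. Reject H₀.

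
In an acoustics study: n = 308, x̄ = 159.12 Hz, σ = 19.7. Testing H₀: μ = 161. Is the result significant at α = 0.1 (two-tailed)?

z = (159.12 - 161)/(19.7/√308) = -1.675. Since |z| > 1.645, significant at α = 0.1.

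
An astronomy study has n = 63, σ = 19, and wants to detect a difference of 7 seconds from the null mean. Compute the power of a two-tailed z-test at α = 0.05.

SE = σ/√n = 19/√63 = 2.394. Non-centrality λ = d/SE = 7/2.394 = 2.924. Power ≈ Φ(λ - z_{α/2}) = Φ(2.924 - 1.96) = Φ(0.964) = 0.833.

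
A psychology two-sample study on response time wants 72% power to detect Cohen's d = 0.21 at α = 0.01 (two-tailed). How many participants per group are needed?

z_{α/2} = 2.576, z_β = Φ⁻¹(0.72) = 0.583. For small effect (d = 0.21): n per group = 2(z_{α/2} + z_β)²/d² = 2(2.576 + 0.583)²/0.21² = 452.6 → 453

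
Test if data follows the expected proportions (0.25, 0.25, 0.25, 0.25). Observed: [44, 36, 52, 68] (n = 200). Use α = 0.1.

Expected: [50.0, 50.0, 50.0, 50.0]. χ² = 11.2. df = 3, critical = 6.251. Reject H₀.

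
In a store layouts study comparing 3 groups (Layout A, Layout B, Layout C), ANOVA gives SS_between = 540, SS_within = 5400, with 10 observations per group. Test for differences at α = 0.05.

df_between = 2, df_within = 27. F = MS_between/MS_within = 270.0/200.0 = 1.35. F_crit ≈ 3.354. Fail to reject H₀.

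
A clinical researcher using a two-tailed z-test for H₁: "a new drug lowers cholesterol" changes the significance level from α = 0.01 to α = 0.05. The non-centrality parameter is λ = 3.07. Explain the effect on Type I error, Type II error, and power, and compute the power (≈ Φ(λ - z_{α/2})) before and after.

Increasing α from 0.01 to 0.05:
• Type I error rate increases (α is the Type I rate by definition).
• Critical value moves from z_{α/2} = 2.576 to 1.96, so power = Φ(λ - z_{α/2}) goes from Φ(3.07 - 2.576) = 0.689 to Φ(3.07 - 1.96) = 0.867.
• Type II error rate β = 1 - power therefore decreases (0.311 → 0.133).
Appropriate when false negatives are costly — here, shelving an effective drug — patients miss out on a treatment that would have helped.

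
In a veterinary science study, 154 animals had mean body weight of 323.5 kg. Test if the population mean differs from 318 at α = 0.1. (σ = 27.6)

z = (x̄ - μ₀)/(σ/√n) = (323.5 - 318)/(27.6/√154) = 2.473. Critical value: ±1.645. Since |2.473| > 1.645, Reject H₀.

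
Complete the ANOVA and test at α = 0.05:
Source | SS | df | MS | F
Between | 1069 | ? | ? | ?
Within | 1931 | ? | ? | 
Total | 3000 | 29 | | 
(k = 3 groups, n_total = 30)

df_between = 2, df_within = 27. MS_between = 534.5, MS_within = 71.52. F = 7.474, F_crit ≈ 3.354. Reject H₀.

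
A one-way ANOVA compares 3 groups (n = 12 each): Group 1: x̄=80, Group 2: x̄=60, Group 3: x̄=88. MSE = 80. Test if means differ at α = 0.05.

Grand mean = 76.0. SS_between = 4992.0, MS_between = 2496.0. F = 31.2, F_crit ≈ 3.285. Reject H₀.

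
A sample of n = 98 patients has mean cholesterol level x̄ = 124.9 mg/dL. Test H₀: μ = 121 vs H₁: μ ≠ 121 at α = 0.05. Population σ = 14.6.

z = (x̄ - μ₀)/(σ/√n) = (124.9 - 121)/(14.6/√98) = 2.644. Critical value: ±1.96. Since |2.644| > 1.96, Reject H₀.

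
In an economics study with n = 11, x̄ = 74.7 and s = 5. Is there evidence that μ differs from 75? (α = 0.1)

t = (x̄ - μ₀)/(s/√n) = (74.7 - 75)/(5/√11) = -0.199. df = 10, critical t = ±1.812. Fail to reject H₀.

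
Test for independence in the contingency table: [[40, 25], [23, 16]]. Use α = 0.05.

χ² = 0.067. df = 1, critical = 3.841. Fail to reject H₀. No evidence of dependence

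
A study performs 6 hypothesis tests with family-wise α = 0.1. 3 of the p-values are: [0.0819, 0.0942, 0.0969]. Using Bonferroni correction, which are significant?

Bonferroni α = 0.1/6 = 0.01667. None of the given p-values are significant.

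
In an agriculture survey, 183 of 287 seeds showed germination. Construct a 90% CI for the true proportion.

p̂ = 0.638. CI = p̂ ± z*√(p̂(1-p̂)/n) = (0.591, 0.684)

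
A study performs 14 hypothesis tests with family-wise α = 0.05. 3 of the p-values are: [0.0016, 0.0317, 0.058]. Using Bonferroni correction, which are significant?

Bonferroni α = 0.05/14 = 0.00357. Significant p-values: [0.0016]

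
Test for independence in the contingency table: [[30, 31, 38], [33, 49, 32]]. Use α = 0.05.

χ² = 3.669. df = 2, critical = 5.991. Fail to reject H₀. No evidence of dependence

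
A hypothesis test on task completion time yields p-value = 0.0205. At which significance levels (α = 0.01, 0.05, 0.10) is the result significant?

p = 0.0205. Significant at: α = 0.05, 0.1.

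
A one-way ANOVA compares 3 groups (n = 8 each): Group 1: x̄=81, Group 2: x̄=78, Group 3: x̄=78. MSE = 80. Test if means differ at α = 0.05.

Grand mean = 79.0. SS_between = 48.0, MS_between = 24.0. F = 0.3, F_crit ≈ 3.467. Fail to reject H₀.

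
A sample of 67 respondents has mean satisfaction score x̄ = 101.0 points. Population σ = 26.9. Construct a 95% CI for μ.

CI = x̄ ± z*(σ/√n) = 101.0 ± 1.96(26.9/√67) = 101.0 ± 6.44 = (94.56, 107.44)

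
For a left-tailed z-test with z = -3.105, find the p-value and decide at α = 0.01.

p = P(Z < -3.105) = Φ(-3.105) ≈ 0.001. Since p < 0.01, reject H₀ (significant) at α = 0.01.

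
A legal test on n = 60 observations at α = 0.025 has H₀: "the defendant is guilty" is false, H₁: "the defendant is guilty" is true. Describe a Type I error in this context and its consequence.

Type I error: rejecting H₀ when it is true — concluding that the defendant is guilty when in fact it is not. Consequence: convicting an innocent person.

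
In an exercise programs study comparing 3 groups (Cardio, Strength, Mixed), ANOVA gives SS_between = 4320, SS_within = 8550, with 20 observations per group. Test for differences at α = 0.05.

df_between = 2, df_within = 57. F = MS_between/MS_within = 2160.0/150.0 = 14.4. F_crit ≈ 3.159. Reject H₀. At least one mean differs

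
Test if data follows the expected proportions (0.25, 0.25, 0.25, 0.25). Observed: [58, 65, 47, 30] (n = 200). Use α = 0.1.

Expected: [50.0, 50.0, 50.0, 50.0]. χ² = 13.96. df = 3, critical = 6.251. Reject H₀.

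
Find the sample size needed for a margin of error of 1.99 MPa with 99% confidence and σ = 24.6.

n = (z*σ/E)² = (2.576×24.6/1.99)² = 1014.04 → n = 1015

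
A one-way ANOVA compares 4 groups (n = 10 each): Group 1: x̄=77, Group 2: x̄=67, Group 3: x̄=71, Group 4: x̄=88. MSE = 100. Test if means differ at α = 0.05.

Grand mean = 75.75. SS_between = 2507.5, MS_between = 835.83. F = 8.358, F_crit ≈ 2.866. Reject H₀.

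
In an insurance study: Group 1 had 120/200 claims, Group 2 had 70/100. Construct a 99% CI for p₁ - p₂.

p̂₁ = 0.6, p̂₂ = 0.7. Difference = -0.1. CI = (-0.248, 0.048)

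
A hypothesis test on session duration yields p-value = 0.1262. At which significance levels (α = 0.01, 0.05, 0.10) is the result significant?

p = 0.1262. Not significant at any of the given levels.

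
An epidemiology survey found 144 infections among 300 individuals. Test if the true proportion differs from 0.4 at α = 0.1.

p̂ = 0.48, p₀ = 0.4. z = (p̂ - p₀)/√(p₀(1-p₀)/n) = 2.828. Critical: ±1.645. Reject H₀.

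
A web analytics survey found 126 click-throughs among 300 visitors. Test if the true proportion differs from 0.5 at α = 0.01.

p̂ = 0.42, p₀ = 0.5. z = (p̂ - p₀)/√(p₀(1-p₀)/n) = -2.771. Critical: ±2.576. Reject H₀.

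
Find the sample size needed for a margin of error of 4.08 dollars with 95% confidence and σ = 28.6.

n = (z*σ/E)² = (1.96×28.6/4.08)² = 188.8 → n = 189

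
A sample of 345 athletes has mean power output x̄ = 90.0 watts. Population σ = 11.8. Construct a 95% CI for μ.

CI = x̄ ± z*(σ/√n) = 90.0 ± 1.96(11.8/√345) = 90.0 ± 1.25 = (88.75, 91.25)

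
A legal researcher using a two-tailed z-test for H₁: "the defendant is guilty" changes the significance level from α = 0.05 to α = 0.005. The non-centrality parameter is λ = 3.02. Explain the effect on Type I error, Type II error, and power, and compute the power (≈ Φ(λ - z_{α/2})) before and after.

Decreasing α from 0.05 to 0.005:
• Type I error rate decreases (α is the Type I rate by definition).
• Critical value moves from z_{α/2} = 1.96 to 2.807, so power = Φ(λ - z_{α/2}) goes from Φ(3.02 - 1.96) = 0.855 to Φ(3.02 - 2.807) = 0.584.
• Type II error rate β = 1 - power therefore increases (0.145 → 0.416).
Appropriate when false positives are costly — here, convicting an innocent person.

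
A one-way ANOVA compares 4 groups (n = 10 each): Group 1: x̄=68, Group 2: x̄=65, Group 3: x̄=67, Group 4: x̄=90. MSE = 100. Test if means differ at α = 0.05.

Grand mean = 72.5. SS_between = 4130.0, MS_between = 1376.67. F = 13.767, F_crit ≈ 2.866. Reject H₀.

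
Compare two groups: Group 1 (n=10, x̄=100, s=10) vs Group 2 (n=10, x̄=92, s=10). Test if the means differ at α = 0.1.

Pooled sp = 10.0. t = 1.789, df = 18. Critical t = ±1.734. Reject H₀.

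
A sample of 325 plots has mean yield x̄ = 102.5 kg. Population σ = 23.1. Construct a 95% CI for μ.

CI = x̄ ± z*(σ/√n) = 102.5 ± 1.96(23.1/√325) = 102.5 ± 2.51 = (99.99, 105.01)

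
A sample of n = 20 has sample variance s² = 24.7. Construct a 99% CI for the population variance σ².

df = 19. χ²_{0.005} = 38.582, χ²_{0.995} = 6.844. CI for σ² = ((n-1)s²/χ²_{α/2}, (n-1)s²/χ²_{1-α/2}) = (19·24.7/38.582, 19·24.7/6.844) = (12.16, 68.57)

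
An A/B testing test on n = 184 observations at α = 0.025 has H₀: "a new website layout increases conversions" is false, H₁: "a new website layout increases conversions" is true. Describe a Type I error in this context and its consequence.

Type I error: rejecting H₀ when it is true — concluding that a new website layout increases conversions when in fact it is not. Consequence: rolling out a layout that doesn't actually help — wasted engineering effort.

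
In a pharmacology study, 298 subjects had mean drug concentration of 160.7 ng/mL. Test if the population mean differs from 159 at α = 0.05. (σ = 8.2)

z = (x̄ - μ₀)/(σ/√n) = (160.7 - 159)/(8.2/√298) = 3.579. Critical value: ±1.96. Since |3.579| > 1.96, Reject H₀.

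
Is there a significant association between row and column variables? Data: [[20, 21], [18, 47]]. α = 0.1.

χ² = 4.862. df = 1, critical = 2.706. Reject H₀. Variables are dependent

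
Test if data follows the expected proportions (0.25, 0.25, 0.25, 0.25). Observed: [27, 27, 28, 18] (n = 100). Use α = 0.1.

Expected: [25.0, 25.0, 25.0, 25.0]. χ² = 2.64. df = 3, critical = 6.251. Fail to reject H₀.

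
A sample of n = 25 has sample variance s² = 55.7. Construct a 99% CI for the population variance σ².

df = 24. χ²_{0.005} = 45.559, χ²_{0.995} = 9.886. CI for σ² = ((n-1)s²/χ²_{α/2}, (n-1)s²/χ²_{1-α/2}) = (24·55.7/45.559, 24·55.7/9.886) = (29.34, 135.22)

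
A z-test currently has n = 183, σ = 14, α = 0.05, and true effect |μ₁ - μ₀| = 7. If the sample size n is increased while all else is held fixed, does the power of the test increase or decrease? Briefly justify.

Power increases: a larger n shrinks the standard error σ/√n, moving the sampling distribution under H₁ further from the critical value.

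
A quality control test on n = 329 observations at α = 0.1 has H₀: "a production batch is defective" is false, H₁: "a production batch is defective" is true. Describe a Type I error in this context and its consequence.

Type I error: rejecting H₀ when it is true — concluding that a production batch is defective when in fact it is not. Consequence: scrapping a good batch — wasted material and cost for no reason.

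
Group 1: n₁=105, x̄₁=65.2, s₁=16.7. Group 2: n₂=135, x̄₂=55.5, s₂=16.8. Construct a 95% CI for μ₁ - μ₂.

Difference = 9.7. SE = √(16.7²/105 + 16.8²/135) = 2.179. CI = (5.43, 13.97)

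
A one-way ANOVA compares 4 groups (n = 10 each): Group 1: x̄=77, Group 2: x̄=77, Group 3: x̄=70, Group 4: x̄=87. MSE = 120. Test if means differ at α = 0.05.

Grand mean = 77.75. SS_between = 1467.5, MS_between = 489.17. F = 4.076, F_crit ≈ 2.866. Reject H₀.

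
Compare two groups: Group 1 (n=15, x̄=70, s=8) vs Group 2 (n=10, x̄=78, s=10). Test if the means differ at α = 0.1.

Pooled sp = 8.84. t = -2.218, df = 23. Critical t = ±1.714. Reject H₀.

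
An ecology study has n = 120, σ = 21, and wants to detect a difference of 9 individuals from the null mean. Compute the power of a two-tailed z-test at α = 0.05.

SE = σ/√n = 21/√120 = 1.917. Non-centrality λ = d/SE = 9/1.917 = 4.695. Power ≈ Φ(λ - z_{α/2}) = Φ(4.695 - 1.96) = Φ(2.735) = 0.997.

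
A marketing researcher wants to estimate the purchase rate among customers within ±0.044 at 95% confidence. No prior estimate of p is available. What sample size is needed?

Conservative approach: use p = 0.5 (maximizes p(1-p) = 0.25). n = z²(0.25)/E² = 1.96²×0.25/0.044² = 496.1 → n = 497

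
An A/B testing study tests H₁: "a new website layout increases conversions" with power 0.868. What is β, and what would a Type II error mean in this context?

β = 1 - power = 1 - 0.868 = 0.132. A Type II error is failing to reject H₀ when H₀ is false (false negative) — here, failing to conclude that a new website layout increases conversions when in fact it is true. Consequence: discarding a layout that would have improved conversions — lost revenue.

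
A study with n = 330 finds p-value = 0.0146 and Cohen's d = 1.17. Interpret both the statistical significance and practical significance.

Statistically significant (p = 0.0146 < 0.05). Cohen's d = 1.17 indicates a large effect size. Both statistical and practical significance should be considered.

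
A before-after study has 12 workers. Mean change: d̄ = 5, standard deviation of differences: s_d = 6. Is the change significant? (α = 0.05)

t = d̄/(s_d/√n) = 5/(6/√12) = 2.887. df = 11, critical t = ±2.201. Reject H₀.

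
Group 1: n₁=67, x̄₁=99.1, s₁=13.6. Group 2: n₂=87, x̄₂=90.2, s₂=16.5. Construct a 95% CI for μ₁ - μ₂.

Difference = 8.9. SE = √(13.6²/67 + 16.5²/87) = 2.427. CI = (4.14, 13.66)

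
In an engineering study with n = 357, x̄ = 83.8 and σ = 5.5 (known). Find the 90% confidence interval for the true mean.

CI = x̄ ± z*(σ/√n) = 83.8 ± 1.645(5.5/√357) = 83.8 ± 0.48 = (83.32, 84.28)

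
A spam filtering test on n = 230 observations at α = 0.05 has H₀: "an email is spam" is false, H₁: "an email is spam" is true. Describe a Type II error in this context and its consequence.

Type II error: failing to reject H₀ when it is false — concluding that an email is spam is not supported when in fact it is. Consequence: a spam email lands in the inbox.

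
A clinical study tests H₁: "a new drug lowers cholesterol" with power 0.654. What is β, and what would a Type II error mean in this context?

β = 1 - power = 1 - 0.654 = 0.346. A Type II error is failing to reject H₀ when H₀ is false (false negative) — here, failing to conclude that a new drug lowers cholesterol when in fact it is true. Consequence: shelving an effective drug — patients miss out on a treatment that would have helped.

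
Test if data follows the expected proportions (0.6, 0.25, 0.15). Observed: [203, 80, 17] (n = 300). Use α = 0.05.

Expected: [180.0, 75.0, 45.0]. χ² = 20.694. df = 2, critical = 5.991. Reject H₀.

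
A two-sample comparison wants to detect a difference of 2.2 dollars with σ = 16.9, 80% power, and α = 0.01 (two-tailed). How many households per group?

n per group = 2(z_α/2 + z_β)²σ²/d² = 2×(2.576 + 0.84)²×16.9²/2.2² = 1377.2 → n = 1378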